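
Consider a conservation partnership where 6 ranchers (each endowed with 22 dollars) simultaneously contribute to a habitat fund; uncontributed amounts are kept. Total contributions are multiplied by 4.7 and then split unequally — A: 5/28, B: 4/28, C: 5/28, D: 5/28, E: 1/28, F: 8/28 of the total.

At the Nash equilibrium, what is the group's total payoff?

213.40 dollars

Each unit j contributes comes back to j as 4.7 × (j's share), so j prefers to contribute only if that share exceeds 1/4.7 = 0.2128; otherwise keeping the unit dominates.
F alone (share 8/28) is above the threshold, contributing 22; the remaining 5 contribute 0. Total contributed: 22.
The habitat fund pays out 4.7 × 22 = 103.40 in total (split across the unequal shares, but the aggregate is all that matters for the group sum).
The 5 free-riders keep 22 each, adding 110. Group total = 110 + 103.40 = 213.40.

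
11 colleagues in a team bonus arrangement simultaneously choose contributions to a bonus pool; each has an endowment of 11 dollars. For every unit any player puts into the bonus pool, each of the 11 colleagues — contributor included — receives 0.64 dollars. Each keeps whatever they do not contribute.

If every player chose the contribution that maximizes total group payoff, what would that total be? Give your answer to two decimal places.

Each contributed unit returns 7.040 to the group as a whole (0.64 to each of 11 players), which exceeds 1, so the social optimum is full contribution: group total = 7.040 × 121 = 851.84.

851.84 dollars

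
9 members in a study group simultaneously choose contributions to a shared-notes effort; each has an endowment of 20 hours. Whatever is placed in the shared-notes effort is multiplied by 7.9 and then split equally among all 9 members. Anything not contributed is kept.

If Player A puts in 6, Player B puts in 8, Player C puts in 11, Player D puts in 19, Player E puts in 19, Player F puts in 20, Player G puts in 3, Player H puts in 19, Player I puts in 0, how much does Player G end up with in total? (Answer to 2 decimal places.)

109.17 hours

Total contributed: 6 + 8 + 11 + 19 + 19 + 20 + 3 + 19 + 0 = 105.
Each receives 7.9 × 105 / 9 = 92.17 from the shared-notes effort.
Player G keeps 20 − 3 = 17, so Player G's payoff is 17 + 92.17 = 109.17.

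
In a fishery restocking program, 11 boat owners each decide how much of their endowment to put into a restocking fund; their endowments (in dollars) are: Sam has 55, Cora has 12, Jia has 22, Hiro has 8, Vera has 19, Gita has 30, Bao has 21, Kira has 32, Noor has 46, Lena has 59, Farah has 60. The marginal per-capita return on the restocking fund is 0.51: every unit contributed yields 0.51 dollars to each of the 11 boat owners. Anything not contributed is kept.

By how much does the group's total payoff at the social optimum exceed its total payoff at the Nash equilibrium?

1678.04 dollars

The private return per contributed unit is 0.51 < 1 for everyone, so the Nash equilibrium is zero contribution and the group total is Σ E_j = 55 + 12 + 22 + 8 + 19 + 30 + 21 + 32 + 46 + 59 + 60 = 364.
Each contributed unit returns 5.610 to the group, so the social optimum is full contribution by everyone: group total = 5.610 × 364 = 2042.04.
Efficiency loss = (5.610 − 1) × 364 = 1678.04.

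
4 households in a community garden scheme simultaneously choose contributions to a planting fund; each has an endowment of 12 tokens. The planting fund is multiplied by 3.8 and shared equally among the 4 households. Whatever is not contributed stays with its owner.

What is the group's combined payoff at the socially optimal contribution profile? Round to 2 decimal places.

Each contributed unit returns 3.800 to the group as a whole (0.9500 to each of 4 players), which exceeds 1, so the social optimum is full contribution: group total = 3.800 × 48 = 182.40.

182.40 tokens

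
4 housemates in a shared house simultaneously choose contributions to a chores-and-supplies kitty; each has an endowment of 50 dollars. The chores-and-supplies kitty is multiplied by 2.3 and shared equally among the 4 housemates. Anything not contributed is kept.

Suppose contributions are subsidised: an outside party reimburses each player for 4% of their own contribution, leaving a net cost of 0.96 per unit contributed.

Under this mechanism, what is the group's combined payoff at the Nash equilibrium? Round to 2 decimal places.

With the mechanism, a contributed unit returns (2.3/4) / 0.96 = 0.5990 per unit of net cost — still below 1 — so contributing 0 remains dominant for every player.
Everyone keeps their endowment and the group total is 4 × 50 = 200.

200.00 dollars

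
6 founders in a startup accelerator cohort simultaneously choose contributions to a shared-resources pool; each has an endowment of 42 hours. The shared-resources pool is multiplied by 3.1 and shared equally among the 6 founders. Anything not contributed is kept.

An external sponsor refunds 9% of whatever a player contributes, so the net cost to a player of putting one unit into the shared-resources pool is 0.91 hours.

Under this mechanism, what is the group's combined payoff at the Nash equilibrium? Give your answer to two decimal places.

The effective private return is (3.1/6) / 0.91 = 0.5678, which is still under 1, so the mechanism doesn't change anyone's dominant strategy: zero contribution.
Everyone keeps their endowment and the group total is 6 × 42 = 252.

252.00 hours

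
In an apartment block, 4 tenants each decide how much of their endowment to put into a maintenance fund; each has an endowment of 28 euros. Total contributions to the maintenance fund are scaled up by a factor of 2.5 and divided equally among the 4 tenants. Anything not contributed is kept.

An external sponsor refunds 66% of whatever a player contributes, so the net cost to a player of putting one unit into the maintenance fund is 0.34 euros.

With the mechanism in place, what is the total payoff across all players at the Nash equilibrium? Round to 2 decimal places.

Under the mechanism each unit contributed yields (2.5/4) / 0.34 = 1.8382 back to its contributor per unit of net cost, which exceeds 1, making full contribution the dominant choice for everyone.
So the Nash equilibrium is full contribution by all 4; the group earns 4 × (28 × 0.66 + 2.5 × 28) = 353.92.

353.92 euros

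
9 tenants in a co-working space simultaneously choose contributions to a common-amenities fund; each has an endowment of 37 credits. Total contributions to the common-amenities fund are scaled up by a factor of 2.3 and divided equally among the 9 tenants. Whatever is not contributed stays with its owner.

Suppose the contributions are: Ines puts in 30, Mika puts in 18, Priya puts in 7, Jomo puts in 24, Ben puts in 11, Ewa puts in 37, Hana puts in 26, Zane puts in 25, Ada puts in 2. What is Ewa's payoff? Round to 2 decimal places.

Total contributed: 30 + 18 + 7 + 24 + 11 + 37 + 26 + 25 + 2 = 180.
Each receives 2.3 × 180 / 9 = 46.00 from the common-amenities fund.
Ewa keeps 37 − 37 = 0, so Ewa's payoff is 0 + 46.00 = 46.00.

46.00 credits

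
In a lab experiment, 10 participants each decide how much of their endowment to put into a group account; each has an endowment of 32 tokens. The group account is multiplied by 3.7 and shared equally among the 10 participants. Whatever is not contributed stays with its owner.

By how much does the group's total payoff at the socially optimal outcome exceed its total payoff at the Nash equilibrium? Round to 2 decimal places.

864.00 tokens

Each contributed unit returns 3.7/10 = 0.3700 to its contributor — below 1 — so contributing 0 is dominant for every player. At the Nash equilibrium everyone keeps their 32, and the group total is 10 × 32 = 320.
Each contributed unit returns 3.700 to the group as a whole (0.3700 to each of 10 players), which exceeds 1, so the social optimum is full contribution: group total = 3.700 × 320 = 1184.00.
Efficiency loss = 1184.00 − 320 = 864.00.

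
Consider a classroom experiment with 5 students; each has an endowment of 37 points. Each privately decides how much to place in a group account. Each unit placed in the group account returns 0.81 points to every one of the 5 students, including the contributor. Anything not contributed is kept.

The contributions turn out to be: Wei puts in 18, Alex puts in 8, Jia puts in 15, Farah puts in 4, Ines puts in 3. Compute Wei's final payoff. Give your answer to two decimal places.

57.88 points

Total contributed: 18 + 8 + 15 + 4 + 3 = 48.
Each receives 0.81 × 48 = 38.88 from the group account.
Wei keeps 37 − 18 = 19, so Wei's payoff is 19 + 38.88 = 57.88.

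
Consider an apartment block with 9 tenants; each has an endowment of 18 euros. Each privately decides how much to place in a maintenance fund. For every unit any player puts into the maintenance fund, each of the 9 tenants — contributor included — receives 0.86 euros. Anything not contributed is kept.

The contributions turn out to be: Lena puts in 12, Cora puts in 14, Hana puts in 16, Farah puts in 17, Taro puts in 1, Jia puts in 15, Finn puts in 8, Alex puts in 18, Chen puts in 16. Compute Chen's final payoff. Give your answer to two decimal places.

102.62 euros

Total contributed: 12 + 14 + 16 + 17 + 1 + 15 + 8 + 18 + 16 = 117.
Each receives 0.86 × 117 = 100.62 from the maintenance fund.
Chen keeps 18 − 16 = 2, so Chen's payoff is 2 + 100.62 = 102.62.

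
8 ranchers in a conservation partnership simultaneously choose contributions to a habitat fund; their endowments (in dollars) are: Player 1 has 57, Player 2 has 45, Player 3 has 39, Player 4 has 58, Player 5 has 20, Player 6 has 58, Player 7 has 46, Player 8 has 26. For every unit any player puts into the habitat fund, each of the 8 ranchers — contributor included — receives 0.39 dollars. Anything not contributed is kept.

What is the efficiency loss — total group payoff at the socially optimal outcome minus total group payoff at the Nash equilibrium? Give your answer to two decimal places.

739.88 dollars

The private return per contributed unit is 0.39 < 1 for everyone, so the Nash equilibrium is zero contribution and the group total is Σ E_j = 57 + 45 + 39 + 58 + 20 + 58 + 46 + 26 = 349.
Each contributed unit returns 3.120 to the group, so the social optimum is full contribution by everyone: group total = 3.120 × 349 = 1088.88.
Efficiency loss = (3.120 − 1) × 349 = 739.88.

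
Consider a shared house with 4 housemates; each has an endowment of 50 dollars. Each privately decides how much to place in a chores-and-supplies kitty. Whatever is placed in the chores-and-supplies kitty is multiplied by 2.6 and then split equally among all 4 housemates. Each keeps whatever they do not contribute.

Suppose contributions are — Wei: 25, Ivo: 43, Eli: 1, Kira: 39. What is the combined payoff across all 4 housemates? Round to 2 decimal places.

Total contributed: 25 + 43 + 1 + 39 = 108; total kept: 4 × 50 − 108 = 92.
The chores-and-supplies kitty pays out 2.6 × 108 = 280.80 in aggregate.
Group total = 92 + 280.80 = 372.80.

372.80 dollars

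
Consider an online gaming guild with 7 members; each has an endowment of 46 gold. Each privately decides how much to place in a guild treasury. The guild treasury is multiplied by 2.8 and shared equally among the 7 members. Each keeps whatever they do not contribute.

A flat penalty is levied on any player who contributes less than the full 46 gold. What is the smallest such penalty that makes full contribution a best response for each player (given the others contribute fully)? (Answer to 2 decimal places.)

Given the others contribute fully, the best deviation is to contribute 0 (any partial contribution still incurs the fine and gives up units whose private return 0.4000 is below 1).
Deviating from 46 to 0 saves 46 gold but forfeits the deviator's share of the drop in the guild treasury: 2.8/7 × 46 = 18.40.
So the deviation gain is 46 − 18.40 = 27.60, and the fine must be at least 27.60 gold to wipe it out.

27.60 gold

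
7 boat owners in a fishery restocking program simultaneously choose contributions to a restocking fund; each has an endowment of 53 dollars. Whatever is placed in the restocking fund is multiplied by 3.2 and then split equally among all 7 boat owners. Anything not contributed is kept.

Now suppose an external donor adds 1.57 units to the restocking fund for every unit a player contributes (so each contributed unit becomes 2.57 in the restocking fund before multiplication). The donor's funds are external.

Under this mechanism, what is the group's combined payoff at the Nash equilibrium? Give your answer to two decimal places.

Under the mechanism each unit contributed yields 3.2 × 2.57 / 7 = 1.1749 back to its contributor per unit of net cost, which exceeds 1, making full contribution the dominant choice for everyone.
So the Nash equilibrium is full contribution by all 7; the group earns 3.2 × 2.57 × 371 = 3051.10.

3051.10 dollars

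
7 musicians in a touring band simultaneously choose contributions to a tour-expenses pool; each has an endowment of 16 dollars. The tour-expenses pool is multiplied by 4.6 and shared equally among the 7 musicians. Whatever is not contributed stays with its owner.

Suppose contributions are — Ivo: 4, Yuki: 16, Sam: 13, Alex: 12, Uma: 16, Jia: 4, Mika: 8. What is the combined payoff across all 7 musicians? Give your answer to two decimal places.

Total contributed: 4 + 16 + 13 + 12 + 16 + 4 + 8 = 73; total kept: 7 × 16 − 73 = 39.
The tour-expenses pool pays out 4.6 × 73 = 335.80 in aggregate.
Group total = 39 + 335.80 = 374.80.

374.80 dollars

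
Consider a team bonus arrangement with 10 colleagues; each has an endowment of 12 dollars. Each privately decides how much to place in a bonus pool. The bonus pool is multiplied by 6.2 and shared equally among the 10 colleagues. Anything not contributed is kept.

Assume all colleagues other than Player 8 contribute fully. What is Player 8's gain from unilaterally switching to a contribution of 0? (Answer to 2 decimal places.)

4.56 dollars

Switching from a contribution of 12 to 0 lets Player 8 keep an extra 12 dollars, but lowers the bonus pool by 12, which costs Player 8 their own share of that drop: 6.2/10 × 12 = 7.44.
Net gain = 12 − 7.44 = 4.56. The private return per contributed unit (0.6200) is below 1, so free-riding is indeed the best response regardless of what the others do.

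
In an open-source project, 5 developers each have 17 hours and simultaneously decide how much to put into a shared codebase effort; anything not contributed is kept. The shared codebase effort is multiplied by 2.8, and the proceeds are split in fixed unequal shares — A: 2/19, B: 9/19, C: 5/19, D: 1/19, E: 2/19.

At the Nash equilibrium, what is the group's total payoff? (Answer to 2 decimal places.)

115.60 hours

For player j, contributing a unit is worthwhile iff 2.8 × (j's share) ≥ 1, i.e. iff j's share is at least 0.3571.
Only B (9/19) clears that bar, contributing 17; the remaining 4 contribute 0. Total contributed: 17.
The shared codebase effort pays out 2.8 × 17 = 47.60 in total (split across the unequal shares, but the aggregate is all that matters for the group sum).
The 4 free-riders keep 17 each, adding 68. Group total = 68 + 47.60 = 115.60.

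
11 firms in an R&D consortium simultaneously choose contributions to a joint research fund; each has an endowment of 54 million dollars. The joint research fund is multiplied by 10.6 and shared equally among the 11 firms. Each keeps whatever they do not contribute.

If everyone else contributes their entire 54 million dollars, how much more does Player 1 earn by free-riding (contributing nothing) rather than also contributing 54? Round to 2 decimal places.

Switching from a contribution of 54 to 0 lets Player 1 keep an extra 54 million dollars, but lowers the joint research fund by 54, which costs Player 1 their own share of that drop: 10.6/11 × 54 = 52.04.
Net gain = 54 − 52.04 = 1.96. The private return per contributed unit (0.9636) is below 1, so free-riding is indeed the best response regardless of what the others do.

1.96 million dollars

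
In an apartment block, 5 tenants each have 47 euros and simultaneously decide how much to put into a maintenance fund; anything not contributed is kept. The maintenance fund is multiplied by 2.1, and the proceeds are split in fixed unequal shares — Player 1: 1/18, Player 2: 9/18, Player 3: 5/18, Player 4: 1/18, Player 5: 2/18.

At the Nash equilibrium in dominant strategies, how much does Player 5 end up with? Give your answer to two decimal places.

57.97 euros

Player j's private return per contributed unit is 2.1 × (j's share). Contributing is weakly dominant for j when that share is at least 1/2.1 = 0.4762, and contributing 0 is dominant otherwise.
Only Player 2 (9/18) clears that bar, contributing 47; the remaining 4 contribute 0. Total contributed: 47.
Player 5 keeps 47 and receives 2.1 × 47 × 2/18 = 10.97 from the maintenance fund, for a payoff of 57.97.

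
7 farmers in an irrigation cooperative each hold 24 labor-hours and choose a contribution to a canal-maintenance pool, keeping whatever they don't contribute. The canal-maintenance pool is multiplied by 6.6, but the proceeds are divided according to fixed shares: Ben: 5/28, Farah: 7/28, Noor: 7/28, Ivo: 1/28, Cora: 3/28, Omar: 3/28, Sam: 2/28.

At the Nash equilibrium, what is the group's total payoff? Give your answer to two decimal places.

571.20 labor-hours

A player with share s gets back 6.6·s per unit contributed, so full contribution is dominant for anyone with s > 1/6.6 = 0.1515 and zero contribution is dominant for anyone below.
Ben, Farah and Noor are above the threshold, contributing 24 each; the remaining 4 contribute 0. Total contributed: 72.
The canal-maintenance pool pays out 6.6 × 72 = 475.20 in total (split across the unequal shares, but the aggregate is all that matters for the group sum).
The 4 free-riders keep 24 each, adding 96. Group total = 96 + 475.20 = 571.20.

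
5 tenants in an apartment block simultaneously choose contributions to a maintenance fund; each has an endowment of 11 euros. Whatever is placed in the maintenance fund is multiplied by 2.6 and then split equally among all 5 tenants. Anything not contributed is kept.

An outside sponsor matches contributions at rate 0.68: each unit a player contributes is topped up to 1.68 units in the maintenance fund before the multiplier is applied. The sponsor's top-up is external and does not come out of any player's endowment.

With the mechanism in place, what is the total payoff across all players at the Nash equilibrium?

Even with the mechanism, each unit contributed returns only 2.6 × 1.68 / 5 = 0.8736 per unit of net cost, so contributing nothing is still dominant.
At the Nash equilibrium no one contributes; group total payoff = 5 × 11 = 55.

55.00 euros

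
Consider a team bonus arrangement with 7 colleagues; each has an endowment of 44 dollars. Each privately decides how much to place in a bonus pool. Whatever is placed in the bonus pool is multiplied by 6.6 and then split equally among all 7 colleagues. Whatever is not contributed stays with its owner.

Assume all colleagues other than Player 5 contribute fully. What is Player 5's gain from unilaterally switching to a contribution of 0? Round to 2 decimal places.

Switching from a contribution of 44 to 0 lets Player 5 keep an extra 44 dollars, but lowers the bonus pool by 44, which costs Player 5 their own share of that drop: 6.6/7 × 44 = 41.49.
Net gain = 44 − 41.49 = 2.51. The private return per contributed unit (0.9429) is below 1, so free-riding is indeed the best response regardless of what the others do.

2.51 dollars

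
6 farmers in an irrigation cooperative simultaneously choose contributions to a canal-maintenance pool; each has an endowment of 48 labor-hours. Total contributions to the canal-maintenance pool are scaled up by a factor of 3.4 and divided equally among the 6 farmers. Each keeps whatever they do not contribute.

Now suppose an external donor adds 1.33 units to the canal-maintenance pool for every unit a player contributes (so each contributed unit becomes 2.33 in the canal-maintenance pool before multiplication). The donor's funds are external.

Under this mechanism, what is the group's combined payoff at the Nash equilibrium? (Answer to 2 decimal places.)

Under the mechanism each unit contributed yields 3.4 × 2.33 / 6 = 1.3203 back to its contributor per unit of net cost, which exceeds 1, making full contribution the dominant choice for everyone.
At the Nash equilibrium everyone contributes 48. Group total payoff = 3.4 × 2.33 × 288 = 2281.54.

2281.54 labor-hours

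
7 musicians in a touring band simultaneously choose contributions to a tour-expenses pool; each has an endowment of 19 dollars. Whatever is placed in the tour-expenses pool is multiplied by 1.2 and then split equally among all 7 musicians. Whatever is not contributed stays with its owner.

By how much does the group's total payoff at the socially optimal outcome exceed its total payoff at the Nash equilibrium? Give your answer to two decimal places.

Each contributed unit returns 1.2/7 = 0.1714 to its contributor — below 1 — so contributing 0 is dominant for every player. At the Nash equilibrium everyone keeps their 19, and the group total is 7 × 19 = 133.
Each contributed unit returns 1.200 to the group as a whole (0.1714 to each of 7 players), which exceeds 1, so the social optimum is full contribution: group total = 1.200 × 133 = 159.60.
Efficiency loss = 159.60 − 133 = 26.60.

26.60 dollars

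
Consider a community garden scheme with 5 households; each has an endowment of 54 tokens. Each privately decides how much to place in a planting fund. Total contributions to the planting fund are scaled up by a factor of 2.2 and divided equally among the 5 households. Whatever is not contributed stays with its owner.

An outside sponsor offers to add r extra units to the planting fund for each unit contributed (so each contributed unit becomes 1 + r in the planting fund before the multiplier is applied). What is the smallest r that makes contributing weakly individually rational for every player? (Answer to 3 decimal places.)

With matching at rate r, one contributed unit becomes (1 + r) in the planting fund and returns 2.2 × (1 + r) / 5 to the contributor.
Setting this equal to 1: 1 + r = 5/2.2 = 2.2727.
So the minimum matching rate is r = 2.2727 − 1 = 1.273.

1.273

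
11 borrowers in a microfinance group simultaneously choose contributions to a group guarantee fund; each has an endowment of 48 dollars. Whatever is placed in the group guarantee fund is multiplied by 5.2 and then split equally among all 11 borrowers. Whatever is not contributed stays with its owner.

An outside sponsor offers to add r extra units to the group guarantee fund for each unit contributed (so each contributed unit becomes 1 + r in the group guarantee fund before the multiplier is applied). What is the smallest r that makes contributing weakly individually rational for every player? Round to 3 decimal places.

1.115

With matching at rate r, one contributed unit becomes (1 + r) in the group guarantee fund and returns 5.2 × (1 + r) / 11 to the contributor.
Setting this equal to 1: 1 + r = 11/5.2 = 2.1154.
So the minimum matching rate is r = 2.1154 − 1 = 1.115.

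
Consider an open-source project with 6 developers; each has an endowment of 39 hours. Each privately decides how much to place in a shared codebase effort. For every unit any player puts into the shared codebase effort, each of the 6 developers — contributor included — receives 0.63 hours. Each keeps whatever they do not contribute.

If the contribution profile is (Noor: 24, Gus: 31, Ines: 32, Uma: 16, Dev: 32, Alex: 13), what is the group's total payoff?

Total contributed: 24 + 31 + 32 + 16 + 32 + 13 = 148; total kept: 6 × 39 − 148 = 86.
The shared codebase effort pays out 0.63 × 6 × 148 = 559.44 in aggregate.
Group total = 86 + 559.44 = 645.44.

645.44 hours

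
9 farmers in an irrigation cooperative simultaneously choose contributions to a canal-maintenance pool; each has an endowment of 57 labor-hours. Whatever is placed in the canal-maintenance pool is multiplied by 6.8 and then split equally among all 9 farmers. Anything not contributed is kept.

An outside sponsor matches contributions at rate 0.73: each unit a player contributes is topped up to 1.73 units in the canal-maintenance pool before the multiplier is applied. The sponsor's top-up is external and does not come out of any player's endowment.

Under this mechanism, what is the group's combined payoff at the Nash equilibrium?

6034.93 labor-hours

With the mechanism, a contributed unit returns 6.8 × 1.73 / 9 = 1.3071 per unit of net cost to the contributor — now above 1 — so contributing fully is weakly dominant for every player.
At the Nash equilibrium everyone contributes 57. Group total payoff = 6.8 × 1.73 × 513 = 6034.93.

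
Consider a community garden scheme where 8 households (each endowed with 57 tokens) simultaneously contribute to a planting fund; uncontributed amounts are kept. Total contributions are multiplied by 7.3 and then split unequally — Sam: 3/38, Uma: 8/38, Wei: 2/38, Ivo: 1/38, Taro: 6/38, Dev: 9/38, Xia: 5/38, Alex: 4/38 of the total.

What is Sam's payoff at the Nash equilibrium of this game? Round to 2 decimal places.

155.55 tokens

A player with share s gets back 7.3·s per unit contributed, so full contribution is dominant for anyone with s > 1/7.3 = 0.1370 and zero contribution is dominant for anyone below.
Uma, Taro and Dev clear that bar, contributing 57 each; the remaining 5 contribute 0. Total contributed: 171.
Sam keeps 57 and receives 7.3 × 171 × 3/38 = 98.55 from the planting fund, for a payoff of 155.55.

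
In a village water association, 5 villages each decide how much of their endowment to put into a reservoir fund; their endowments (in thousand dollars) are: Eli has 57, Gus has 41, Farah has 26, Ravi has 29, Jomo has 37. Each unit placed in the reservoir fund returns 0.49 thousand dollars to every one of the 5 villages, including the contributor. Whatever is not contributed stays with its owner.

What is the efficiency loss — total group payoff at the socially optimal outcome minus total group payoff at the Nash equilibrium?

The private return per contributed unit is 0.49 < 1 for everyone, so the Nash equilibrium is zero contribution and the group total is Σ E_j = 57 + 41 + 26 + 29 + 37 = 190.
Each contributed unit returns 2.450 to the group, so the social optimum is full contribution by everyone: group total = 2.450 × 190 = 465.50.
Efficiency loss = (2.450 − 1) × 190 = 275.50.

275.50 thousand dollars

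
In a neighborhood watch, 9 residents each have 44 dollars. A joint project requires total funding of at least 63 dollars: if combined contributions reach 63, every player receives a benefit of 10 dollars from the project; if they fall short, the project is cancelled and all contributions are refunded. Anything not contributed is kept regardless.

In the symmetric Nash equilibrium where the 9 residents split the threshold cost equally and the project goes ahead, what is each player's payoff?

Equal share of the threshold: 63/9 = 7.
At this profile no one gains by cutting their contribution: any cut drops the total below 63, the project is cancelled, contributions are refunded, and the deviator ends with 44, which is less than 44 − 7 + 10 = 47. Contributing more than 7 just wastes the excess. So contributing exactly 7 is a best response.
Each player's payoff: 44 − 7 + 10 = 47.

47 dollars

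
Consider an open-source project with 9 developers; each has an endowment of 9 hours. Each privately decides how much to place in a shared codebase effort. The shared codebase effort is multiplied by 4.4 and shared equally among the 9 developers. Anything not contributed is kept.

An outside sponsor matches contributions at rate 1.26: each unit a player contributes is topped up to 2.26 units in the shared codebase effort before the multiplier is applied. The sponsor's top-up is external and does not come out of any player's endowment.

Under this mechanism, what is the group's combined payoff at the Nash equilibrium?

With the mechanism, a contributed unit returns 4.4 × 2.26 / 9 = 1.1049 per unit of net cost to the contributor — now above 1 — so contributing fully is weakly dominant for every player.
At the Nash equilibrium everyone contributes 9. Group total payoff = 4.4 × 2.26 × 81 = 805.46.

805.46 hours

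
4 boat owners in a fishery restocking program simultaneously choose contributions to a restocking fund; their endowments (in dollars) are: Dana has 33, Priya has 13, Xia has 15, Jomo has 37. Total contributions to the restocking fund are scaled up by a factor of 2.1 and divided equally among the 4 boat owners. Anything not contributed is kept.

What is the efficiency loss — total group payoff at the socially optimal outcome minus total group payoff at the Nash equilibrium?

107.80 dollars

The private return per contributed unit is 2.1/4 = 0.5250 < 1 for every player regardless of endowment, so the Nash equilibrium is zero contribution and the group total is Σ E_j = 33 + 13 + 15 + 37 = 98.
Each contributed unit returns 2.100 to the group, so the social optimum is full contribution by everyone: group total = 2.100 × 98 = 205.80.
Efficiency loss = (2.100 − 1) × 98 = 107.80.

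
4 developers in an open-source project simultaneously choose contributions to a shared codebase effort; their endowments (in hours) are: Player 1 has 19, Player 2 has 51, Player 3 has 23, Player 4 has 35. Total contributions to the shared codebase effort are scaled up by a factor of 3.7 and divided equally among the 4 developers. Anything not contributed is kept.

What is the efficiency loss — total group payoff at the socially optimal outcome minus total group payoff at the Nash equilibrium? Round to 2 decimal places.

345.60 hours

The private return per contributed unit is 3.7/4 = 0.9250 < 1 for every player regardless of endowment, so the Nash equilibrium is zero contribution and the group total is Σ E_j = 19 + 51 + 23 + 35 = 128.
Each contributed unit returns 3.700 to the group, so the social optimum is full contribution by everyone: group total = 3.700 × 128 = 473.60.
Efficiency loss = (3.700 − 1) × 128 = 345.60.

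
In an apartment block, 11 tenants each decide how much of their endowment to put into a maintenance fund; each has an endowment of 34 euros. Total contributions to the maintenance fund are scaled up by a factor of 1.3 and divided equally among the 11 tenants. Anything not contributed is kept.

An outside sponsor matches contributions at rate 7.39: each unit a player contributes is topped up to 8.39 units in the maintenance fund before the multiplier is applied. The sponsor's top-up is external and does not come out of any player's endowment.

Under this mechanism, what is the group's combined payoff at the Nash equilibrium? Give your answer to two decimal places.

Even with the mechanism, each unit contributed returns only 1.3 × 8.39 / 11 = 0.9915 per unit of net cost, so contributing nothing is still dominant.
Everyone keeps their endowment and the group total is 11 × 34 = 374.

374.00 euros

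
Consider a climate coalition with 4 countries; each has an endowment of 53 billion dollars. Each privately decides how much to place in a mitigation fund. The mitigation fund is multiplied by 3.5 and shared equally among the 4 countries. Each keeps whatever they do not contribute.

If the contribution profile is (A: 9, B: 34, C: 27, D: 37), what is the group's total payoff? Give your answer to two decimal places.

Total contributed: 9 + 34 + 27 + 37 = 107; total kept: 4 × 53 − 107 = 105.
The mitigation fund pays out 3.5 × 107 = 374.50 in aggregate.
Group total = 105 + 374.50 = 479.50.

479.50 billion dollars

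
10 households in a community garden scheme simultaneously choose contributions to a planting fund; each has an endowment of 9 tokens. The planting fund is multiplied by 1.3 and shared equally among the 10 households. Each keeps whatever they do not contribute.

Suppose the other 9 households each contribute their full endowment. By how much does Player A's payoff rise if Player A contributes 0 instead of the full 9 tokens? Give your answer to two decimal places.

Switching from a contribution of 9 to 0 lets Player A keep an extra 9 tokens, but lowers the planting fund by 9, which costs Player A their own share of that drop: 1.3/10 × 9 = 1.17.
Net gain = 9 − 1.17 = 7.83. The private return per contributed unit (0.1300) is below 1, so free-riding is indeed the best response regardless of what the others do.

7.83 tokens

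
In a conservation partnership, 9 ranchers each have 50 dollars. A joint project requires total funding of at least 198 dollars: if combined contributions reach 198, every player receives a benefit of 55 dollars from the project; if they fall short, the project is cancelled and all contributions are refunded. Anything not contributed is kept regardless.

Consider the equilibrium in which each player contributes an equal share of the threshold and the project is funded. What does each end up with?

83 dollars

Equal share of the threshold: 198/9 = 22.
At this profile no one gains by cutting their contribution: any cut drops the total below 198, the project is cancelled, contributions are refunded, and the deviator ends with 50, which is less than 50 − 22 + 55 = 83. Contributing more than 22 just wastes the excess. So contributing exactly 22 is a best response.
Each player's payoff: 50 − 22 + 55 = 83.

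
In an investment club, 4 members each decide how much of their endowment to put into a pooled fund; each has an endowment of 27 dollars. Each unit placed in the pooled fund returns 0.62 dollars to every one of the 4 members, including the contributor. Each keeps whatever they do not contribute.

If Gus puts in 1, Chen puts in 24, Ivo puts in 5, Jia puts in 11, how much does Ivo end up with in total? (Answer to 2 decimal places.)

47.42 dollars

Total contributed: 1 + 24 + 5 + 11 = 41.
Each receives 0.62 × 41 = 25.42 from the pooled fund.
Ivo keeps 27 − 5 = 22, so Ivo's payoff is 22 + 25.42 = 47.42.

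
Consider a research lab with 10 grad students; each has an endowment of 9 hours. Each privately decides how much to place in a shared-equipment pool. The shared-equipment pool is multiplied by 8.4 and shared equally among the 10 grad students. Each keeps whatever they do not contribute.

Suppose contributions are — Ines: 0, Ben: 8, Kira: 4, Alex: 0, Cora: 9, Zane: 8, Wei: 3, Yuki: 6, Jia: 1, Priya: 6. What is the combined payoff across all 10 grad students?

Total contributed: 0 + 8 + 4 + 0 + 9 + 8 + 3 + 6 + 1 + 6 = 45; total kept: 10 × 9 − 45 = 45.
The shared-equipment pool pays out 8.4 × 45 = 378.00 in aggregate.
Group total = 45 + 378.00 = 423.00.

423.00 hours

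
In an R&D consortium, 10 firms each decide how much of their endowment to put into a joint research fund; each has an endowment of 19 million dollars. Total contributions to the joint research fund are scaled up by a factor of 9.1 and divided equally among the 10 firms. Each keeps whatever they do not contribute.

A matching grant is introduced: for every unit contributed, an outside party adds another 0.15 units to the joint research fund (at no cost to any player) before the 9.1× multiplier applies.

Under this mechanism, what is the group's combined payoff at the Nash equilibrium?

The effective private return per unit is now 9.1 × 1.15 / 10 = 1.0465 > 1, so every player's dominant strategy flips to full contribution.
At the Nash equilibrium everyone contributes 19. Group total payoff = 9.1 × 1.15 × 190 = 1988.35.

1988.35 million dollars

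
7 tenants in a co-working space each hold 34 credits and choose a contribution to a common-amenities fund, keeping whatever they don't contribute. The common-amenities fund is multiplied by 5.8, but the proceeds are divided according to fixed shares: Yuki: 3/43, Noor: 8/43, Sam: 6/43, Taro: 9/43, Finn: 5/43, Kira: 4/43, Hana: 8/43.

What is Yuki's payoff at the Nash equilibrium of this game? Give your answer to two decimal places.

A player with share s gets back 5.8·s per unit contributed, so full contribution is dominant for anyone with s > 1/5.8 = 0.1724 and zero contribution is dominant for anyone below.
Noor, Taro and Hana clear that bar, contributing 34 each; the remaining 4 contribute 0. Total contributed: 102.
Yuki keeps 34 and receives 5.8 × 102 × 3/43 = 41.27 from the common-amenities fund, for a payoff of 75.27.

75.27 credits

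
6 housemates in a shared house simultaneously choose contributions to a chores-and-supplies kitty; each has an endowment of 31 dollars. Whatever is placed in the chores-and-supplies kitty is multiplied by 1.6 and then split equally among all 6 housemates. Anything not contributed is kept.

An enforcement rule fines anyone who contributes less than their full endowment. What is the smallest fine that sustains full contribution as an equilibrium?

22.73 dollars

Given the others contribute fully, the best deviation is to contribute 0 (any partial contribution still incurs the fine and gives up units whose private return 0.2667 is below 1).
Deviating from 31 to 0 saves 31 dollars but forfeits the deviator's share of the drop in the chores-and-supplies kitty: 1.6/6 × 31 = 8.27.
So the deviation gain is 31 − 8.27 = 22.73, and the fine must be at least 22.73 dollars to wipe it out.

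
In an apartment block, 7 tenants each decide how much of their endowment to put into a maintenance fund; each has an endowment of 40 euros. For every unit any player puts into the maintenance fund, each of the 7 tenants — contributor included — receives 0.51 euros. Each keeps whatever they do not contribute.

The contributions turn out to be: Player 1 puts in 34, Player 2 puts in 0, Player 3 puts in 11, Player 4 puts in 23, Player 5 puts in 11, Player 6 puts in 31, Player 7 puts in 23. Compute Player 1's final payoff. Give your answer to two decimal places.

Total contributed: 34 + 0 + 11 + 23 + 11 + 31 + 23 = 133.
Each receives 0.51 × 133 = 67.83 from the maintenance fund.
Player 1 keeps 40 − 34 = 6, so Player 1's payoff is 6 + 67.83 = 73.83.

73.83 euros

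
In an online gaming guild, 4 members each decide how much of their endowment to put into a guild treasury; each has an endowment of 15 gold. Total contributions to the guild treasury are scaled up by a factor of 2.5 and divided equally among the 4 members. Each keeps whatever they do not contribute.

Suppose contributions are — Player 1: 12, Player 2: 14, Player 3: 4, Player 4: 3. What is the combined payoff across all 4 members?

109.50 gold

Total contributed: 12 + 14 + 4 + 3 = 33; total kept: 4 × 15 − 33 = 27.
The guild treasury pays out 2.5 × 33 = 82.50 in aggregate.
Group total = 27 + 82.50 = 109.50.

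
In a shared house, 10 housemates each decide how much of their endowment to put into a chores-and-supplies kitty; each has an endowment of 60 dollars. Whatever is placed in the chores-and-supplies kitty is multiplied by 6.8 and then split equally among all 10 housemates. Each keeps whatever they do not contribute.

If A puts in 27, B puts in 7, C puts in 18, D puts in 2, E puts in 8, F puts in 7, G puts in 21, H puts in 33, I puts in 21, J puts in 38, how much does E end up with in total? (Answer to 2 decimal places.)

Total contributed: 27 + 7 + 18 + 2 + 8 + 7 + 21 + 33 + 21 + 38 = 182.
Each receives 6.8 × 182 / 10 = 123.76 from the chores-and-supplies kitty.
E keeps 60 − 8 = 52, so E's payoff is 52 + 123.76 = 175.76.

175.76 dollars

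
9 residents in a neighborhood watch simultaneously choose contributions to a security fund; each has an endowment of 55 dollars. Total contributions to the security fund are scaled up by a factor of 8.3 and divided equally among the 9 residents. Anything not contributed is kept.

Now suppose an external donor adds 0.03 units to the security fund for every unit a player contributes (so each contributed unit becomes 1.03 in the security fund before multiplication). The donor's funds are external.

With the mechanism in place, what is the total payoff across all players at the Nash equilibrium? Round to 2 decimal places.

495.00 dollars

Even with the mechanism, each unit contributed returns only 8.3 × 1.03 / 9 = 0.9499 per unit of net cost, so contributing nothing is still dominant.
Everyone keeps their endowment and the group total is 9 × 55 = 495.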